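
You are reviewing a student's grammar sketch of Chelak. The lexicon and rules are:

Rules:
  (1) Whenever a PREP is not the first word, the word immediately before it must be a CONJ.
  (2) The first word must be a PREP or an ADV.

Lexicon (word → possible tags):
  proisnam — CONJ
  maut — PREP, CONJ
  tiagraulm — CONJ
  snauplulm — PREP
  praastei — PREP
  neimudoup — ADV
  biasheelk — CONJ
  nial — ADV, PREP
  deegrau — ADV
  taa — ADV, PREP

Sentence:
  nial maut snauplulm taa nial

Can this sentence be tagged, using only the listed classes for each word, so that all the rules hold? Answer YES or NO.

YES

Candidates per position — 1:nial {ADV,PREP}; 2:maut {PREP,CONJ}; 3:snauplulm {PREP}; 4:taa {ADV,PREP}; 5:nial {ADV,PREP}.
One satisfying assignment: ADV CONJ PREP ADV ADV.
Check: rule 1 holds; rule 2 holds.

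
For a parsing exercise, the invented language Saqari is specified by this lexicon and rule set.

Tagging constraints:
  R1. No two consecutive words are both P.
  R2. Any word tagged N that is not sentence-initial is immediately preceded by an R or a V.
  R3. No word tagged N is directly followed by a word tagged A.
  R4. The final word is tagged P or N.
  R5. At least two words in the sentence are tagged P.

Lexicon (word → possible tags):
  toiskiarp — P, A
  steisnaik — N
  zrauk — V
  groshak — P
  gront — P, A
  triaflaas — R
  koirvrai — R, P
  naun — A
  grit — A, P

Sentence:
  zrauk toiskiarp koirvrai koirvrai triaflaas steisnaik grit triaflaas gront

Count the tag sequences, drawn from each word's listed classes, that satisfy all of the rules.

Candidates per position — 1:zrauk {V}; 2:toiskiarp {P,A}; 3:koirvrai {R,P}; 4:koirvrai {R,P}; 5:triaflaas {R}; 6:steisnaik {N}; 7:grit {A,P}; 8:triaflaas {R}; 9:gront {P,A}.
There are 32 candidate sequences in total.
The sequences that satisfy every rule: V P R R R N P R P; V P R P R N P R P; V A R R R N P R P; V A R P R N P R P; V A P R R N P R P.
Count = 5.

5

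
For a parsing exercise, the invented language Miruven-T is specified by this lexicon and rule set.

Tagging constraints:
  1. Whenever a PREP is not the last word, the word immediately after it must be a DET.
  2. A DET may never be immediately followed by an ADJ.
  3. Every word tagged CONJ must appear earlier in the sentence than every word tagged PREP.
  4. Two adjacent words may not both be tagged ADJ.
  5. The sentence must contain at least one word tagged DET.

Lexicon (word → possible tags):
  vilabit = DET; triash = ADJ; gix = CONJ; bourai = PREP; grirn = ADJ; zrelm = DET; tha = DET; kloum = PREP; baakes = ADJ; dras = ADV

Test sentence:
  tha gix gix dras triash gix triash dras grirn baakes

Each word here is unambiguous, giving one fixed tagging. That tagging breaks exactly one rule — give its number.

4

Fixed tagging: DET CONJ CONJ ADV ADJ CONJ ADJ ADV ADJ ADJ.
Checking each rule: R1 ✓, R2 ✓, R3 ✓, R4 ✗, R5 ✓.
Only rule 4 fails.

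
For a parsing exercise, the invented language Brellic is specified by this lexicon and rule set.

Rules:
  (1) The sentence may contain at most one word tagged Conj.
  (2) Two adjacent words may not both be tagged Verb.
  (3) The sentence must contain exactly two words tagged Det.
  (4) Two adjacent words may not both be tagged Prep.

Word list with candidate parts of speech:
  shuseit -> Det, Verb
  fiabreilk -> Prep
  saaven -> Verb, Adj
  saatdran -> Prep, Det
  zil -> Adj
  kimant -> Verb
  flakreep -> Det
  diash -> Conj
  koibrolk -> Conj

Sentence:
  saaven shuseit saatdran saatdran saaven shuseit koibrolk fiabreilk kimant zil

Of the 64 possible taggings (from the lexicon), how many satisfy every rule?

Candidates per position — 1:saaven {Verb,Adj}; 2:shuseit {Det,Verb}; 3:saatdran {Prep,Det}; 4:saatdran {Prep,Det}; 5:saaven {Verb,Adj}; 6:shuseit {Det,Verb}; 7:koibrolk {Conj}; 8:fiabreilk {Prep}; 9:kimant {Verb}; 10:zil {Adj}.
There are 64 candidate sequences in total.
Checking each against the rules leaves 9 sequences.
Count = 9.

9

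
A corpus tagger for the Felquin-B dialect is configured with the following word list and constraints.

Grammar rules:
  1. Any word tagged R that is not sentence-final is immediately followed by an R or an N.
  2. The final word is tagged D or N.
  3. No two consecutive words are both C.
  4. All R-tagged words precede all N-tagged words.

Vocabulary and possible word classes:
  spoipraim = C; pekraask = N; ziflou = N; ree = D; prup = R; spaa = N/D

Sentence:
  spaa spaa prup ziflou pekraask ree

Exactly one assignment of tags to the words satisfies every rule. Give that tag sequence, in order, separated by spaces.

Candidates per position — 1:spaa {N,D}; 2:spaa {N,D}; 3:prup {R}; 4:ziflou {N}; 5:pekraask {N}; 6:ree {D}.
At position 1, choosing N makes rule 4 impossible to satisfy; hence D.
At position 2, choosing N makes rule 4 impossible to satisfy; hence D.
So the tagging must be: D D R N N D.
Verifying each rule — rule 1 ok; rule 2 ok; rule 3 ok; rule 4 ok.

D D R N N D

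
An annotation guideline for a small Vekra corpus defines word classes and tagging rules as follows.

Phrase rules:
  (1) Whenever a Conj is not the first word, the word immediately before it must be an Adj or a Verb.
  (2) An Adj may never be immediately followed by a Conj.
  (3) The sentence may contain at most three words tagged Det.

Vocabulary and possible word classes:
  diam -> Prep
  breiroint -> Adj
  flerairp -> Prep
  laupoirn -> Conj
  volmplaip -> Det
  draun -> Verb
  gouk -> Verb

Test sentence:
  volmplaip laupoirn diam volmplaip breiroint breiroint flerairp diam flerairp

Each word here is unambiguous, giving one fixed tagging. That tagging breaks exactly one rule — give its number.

Fixed tagging: Det Conj Prep Det Adj Adj Prep Prep Prep.
Rule check: R1 fails, R2 ok, R3 ok.
Only rule 1 fails.

1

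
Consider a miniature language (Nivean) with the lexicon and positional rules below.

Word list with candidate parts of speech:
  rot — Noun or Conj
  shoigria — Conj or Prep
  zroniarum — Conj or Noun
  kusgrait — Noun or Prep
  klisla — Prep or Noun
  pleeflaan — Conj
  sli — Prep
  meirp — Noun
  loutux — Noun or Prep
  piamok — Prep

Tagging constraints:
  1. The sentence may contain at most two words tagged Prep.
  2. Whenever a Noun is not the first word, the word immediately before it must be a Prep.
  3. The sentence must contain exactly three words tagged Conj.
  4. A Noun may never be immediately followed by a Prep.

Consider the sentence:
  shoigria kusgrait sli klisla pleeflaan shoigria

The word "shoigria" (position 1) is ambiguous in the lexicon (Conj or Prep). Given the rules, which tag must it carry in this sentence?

Candidates per position — 1:shoigria {Conj,Prep}; 2:kusgrait {Noun,Prep}; 3:sli {Prep}; 4:klisla {Prep,Noun}; 5:pleeflaan {Conj}; 6:shoigria {Conj,Prep}.
Word 1 cannot be Prep — rule 3 would then fail for every completion. It is Conj.
Word 2 cannot be Noun — rule 2 would then fail for every completion. It is Prep.
Word 4 cannot be Prep — rule 1 would then fail for every completion. It is Noun.
Word 6 cannot be Prep — rule 1 would then fail for every completion. It is Conj.
That leaves exactly one tagging: Conj Prep Prep Noun Conj Conj.
Check: rule 1 ✓; rule 2 ✓; rule 3 ✓; rule 4 ✓.

Conj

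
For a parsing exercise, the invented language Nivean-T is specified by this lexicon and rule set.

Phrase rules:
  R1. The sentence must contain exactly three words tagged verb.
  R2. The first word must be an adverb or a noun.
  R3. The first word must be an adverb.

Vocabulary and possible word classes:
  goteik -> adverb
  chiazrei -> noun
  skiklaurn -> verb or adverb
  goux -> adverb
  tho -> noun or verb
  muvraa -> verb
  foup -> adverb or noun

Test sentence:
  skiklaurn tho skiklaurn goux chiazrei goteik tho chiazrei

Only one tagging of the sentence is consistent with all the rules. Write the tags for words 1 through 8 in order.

adverb verb verb adverb noun adverb verb noun

Candidates per position — 1:skiklaurn {verb,adverb}; 2:tho {noun,verb}; 3:skiklaurn {verb,adverb}; 4:goux {adverb}; 5:chiazrei {noun}; 6:goteik {adverb}; 7:tho {noun,verb}; 8:chiazrei {noun}.
Position 1: verb is ruled out by rule 2; that leaves adverb.
Position 2: noun is ruled out by rule 1; that leaves verb.
Position 3: adverb is ruled out by rule 1; that leaves verb.
Position 7: noun is ruled out by rule 1; that leaves verb.
The only consistent sequence is: adverb verb verb adverb noun adverb verb noun.
Check: rule 1 holds; rule 2 holds; rule 3 holds.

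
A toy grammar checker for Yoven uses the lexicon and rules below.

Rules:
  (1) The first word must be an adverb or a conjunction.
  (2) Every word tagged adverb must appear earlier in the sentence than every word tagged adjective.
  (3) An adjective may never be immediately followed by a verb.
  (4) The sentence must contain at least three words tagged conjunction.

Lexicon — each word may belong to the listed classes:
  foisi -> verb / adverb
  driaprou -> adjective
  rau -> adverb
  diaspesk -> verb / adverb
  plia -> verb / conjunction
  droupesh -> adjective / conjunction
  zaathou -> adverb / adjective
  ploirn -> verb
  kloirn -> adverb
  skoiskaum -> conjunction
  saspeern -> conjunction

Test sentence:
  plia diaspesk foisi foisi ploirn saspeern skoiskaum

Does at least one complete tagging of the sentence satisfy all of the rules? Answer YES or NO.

YES

Candidates per position — 1:plia {verb,conjunction}; 2:diaspesk {verb,adverb}; 3:foisi {verb,adverb}; 4:foisi {verb,adverb}; 5:ploirn {verb}; 6:saspeern {conjunction}; 7:skoiskaum {conjunction}.
One satisfying assignment: conjunction adverb verb verb verb conjunction conjunction.
Verifying each rule — rule 1 ok; rule 2 ok; rule 3 ok; rule 4 ok.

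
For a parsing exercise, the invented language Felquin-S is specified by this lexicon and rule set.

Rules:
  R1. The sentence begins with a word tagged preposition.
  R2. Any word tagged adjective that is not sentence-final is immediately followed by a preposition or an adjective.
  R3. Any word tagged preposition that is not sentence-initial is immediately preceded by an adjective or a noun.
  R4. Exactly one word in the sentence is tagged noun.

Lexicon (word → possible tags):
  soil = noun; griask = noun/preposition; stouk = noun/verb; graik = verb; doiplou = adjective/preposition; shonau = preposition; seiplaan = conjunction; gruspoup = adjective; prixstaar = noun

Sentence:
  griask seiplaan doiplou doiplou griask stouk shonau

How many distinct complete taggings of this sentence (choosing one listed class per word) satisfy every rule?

Candidates per position — 1:griask {noun,preposition}; 2:seiplaan {conjunction}; 3:doiplou {adjective,preposition}; 4:doiplou {adjective,preposition}; 5:griask {noun,preposition}; 6:stouk {noun,verb}; 7:shonau {preposition}.
There are 32 candidate sequences in total.
The sequences that satisfy every rule: preposition conjunction adjective adjective preposition noun preposition.
Count = 1.

1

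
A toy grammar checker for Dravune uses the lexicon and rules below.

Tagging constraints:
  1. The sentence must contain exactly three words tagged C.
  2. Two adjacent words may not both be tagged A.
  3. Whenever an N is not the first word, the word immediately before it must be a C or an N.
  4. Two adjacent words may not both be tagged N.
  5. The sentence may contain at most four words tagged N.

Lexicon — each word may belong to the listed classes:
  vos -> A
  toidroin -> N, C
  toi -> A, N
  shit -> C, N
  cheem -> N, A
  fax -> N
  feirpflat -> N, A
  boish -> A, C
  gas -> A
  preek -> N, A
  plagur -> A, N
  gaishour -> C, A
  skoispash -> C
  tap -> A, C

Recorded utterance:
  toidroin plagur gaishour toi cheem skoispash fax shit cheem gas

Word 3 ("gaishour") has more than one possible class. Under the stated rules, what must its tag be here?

C

Candidates per position — 1:toidroin {N,C}; 2:plagur {A,N}; 3:gaishour {C,A}; 4:toi {A,N}; 5:cheem {N,A}; 6:skoispash {C}; 7:fax {N}; 8:shit {C,N}; 9:cheem {N,A}; 10:gas {A}.
Position 8: tagging it N would leave rule 4 unsatisfiable, so it must be C.
Position 9: tagging it A would leave rule 2 unsatisfiable, so it must be N.
Position 3: the remaining choice is settled jointly with positions 1, 2, 4, 5 — only C at position 3 is part of a tagging that satisfies every rule.
That leaves exactly one tagging: N A C N A C N C N A.
Verifying each rule — rule 1 holds; rule 2 holds; rule 3 holds; rule 4 holds; rule 5 holds.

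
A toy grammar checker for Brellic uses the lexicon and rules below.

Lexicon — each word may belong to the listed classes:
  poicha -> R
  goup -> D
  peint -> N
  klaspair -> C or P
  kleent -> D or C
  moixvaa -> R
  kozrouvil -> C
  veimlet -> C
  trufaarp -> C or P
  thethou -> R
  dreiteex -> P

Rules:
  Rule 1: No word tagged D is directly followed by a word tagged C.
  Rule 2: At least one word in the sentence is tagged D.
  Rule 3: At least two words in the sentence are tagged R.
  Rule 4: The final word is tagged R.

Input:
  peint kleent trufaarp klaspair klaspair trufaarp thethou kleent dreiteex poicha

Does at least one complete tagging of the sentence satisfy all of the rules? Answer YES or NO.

Candidates per position — 1:peint {N}; 2:kleent {D,C}; 3:trufaarp {C,P}; 4:klaspair {C,P}; 5:klaspair {C,P}; 6:trufaarp {C,P}; 7:thethou {R}; 8:kleent {D,C}; 9:dreiteex {P}; 10:poicha {R}.
One satisfying assignment: N C P C P C R D P R.
Checking: rule 1 holds; rule 2 holds; rule 3 holds; rule 4 holds.

YES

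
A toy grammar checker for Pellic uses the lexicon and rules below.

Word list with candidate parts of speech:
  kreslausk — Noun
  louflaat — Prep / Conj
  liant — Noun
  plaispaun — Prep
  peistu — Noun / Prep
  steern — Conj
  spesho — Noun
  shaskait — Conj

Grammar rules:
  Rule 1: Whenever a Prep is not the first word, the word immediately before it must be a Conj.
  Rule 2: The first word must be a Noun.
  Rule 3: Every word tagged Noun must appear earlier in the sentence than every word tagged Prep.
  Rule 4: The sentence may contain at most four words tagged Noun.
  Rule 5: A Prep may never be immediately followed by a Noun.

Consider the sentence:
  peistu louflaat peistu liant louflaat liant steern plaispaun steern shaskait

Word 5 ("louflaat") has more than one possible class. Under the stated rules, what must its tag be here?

Candidates per position — 1:peistu {Noun,Prep}; 2:louflaat {Prep,Conj}; 3:peistu {Noun,Prep}; 4:liant {Noun}; 5:louflaat {Prep,Conj}; 6:liant {Noun}; 7:steern {Conj}; 8:plaispaun {Prep}; 9:steern {Conj}; 10:shaskait {Conj}.
At position 1, choosing Prep makes rule 2 impossible to satisfy; hence Noun.
At position 2, choosing Prep makes rule 1 impossible to satisfy; hence Conj.
At position 3, choosing Prep makes rule 3 impossible to satisfy; hence Noun.
At position 5, choosing Prep makes rule 1 impossible to satisfy; hence Conj.
That leaves exactly one tagging: Noun Conj Noun Noun Conj Noun Conj Prep Conj Conj.
Check: rule 1 holds; rule 2 holds; rule 3 holds; rule 4 holds; rule 5 holds.

Conj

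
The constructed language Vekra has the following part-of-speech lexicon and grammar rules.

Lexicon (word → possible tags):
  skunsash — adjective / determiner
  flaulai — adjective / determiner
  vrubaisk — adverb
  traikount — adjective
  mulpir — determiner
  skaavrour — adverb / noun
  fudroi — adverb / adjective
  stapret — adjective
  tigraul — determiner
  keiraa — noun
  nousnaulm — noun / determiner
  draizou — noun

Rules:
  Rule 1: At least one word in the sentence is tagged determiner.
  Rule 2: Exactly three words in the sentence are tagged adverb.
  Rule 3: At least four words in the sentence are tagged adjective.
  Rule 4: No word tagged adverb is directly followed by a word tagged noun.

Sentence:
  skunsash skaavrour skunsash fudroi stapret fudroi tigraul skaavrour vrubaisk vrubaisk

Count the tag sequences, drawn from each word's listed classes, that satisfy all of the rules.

8

Candidates per position — 1:skunsash {adjective,determiner}; 2:skaavrour {adverb,noun}; 3:skunsash {adjective,determiner}; 4:fudroi {adverb,adjective}; 5:stapret {adjective}; 6:fudroi {adverb,adjective}; 7:tigraul {determiner}; 8:skaavrour {adverb,noun}; 9:vrubaisk {adverb}; 10:vrubaisk {adverb}.
There are 64 candidate sequences in total.
Checking each against the rules leaves 8 sequences.
Count = 8.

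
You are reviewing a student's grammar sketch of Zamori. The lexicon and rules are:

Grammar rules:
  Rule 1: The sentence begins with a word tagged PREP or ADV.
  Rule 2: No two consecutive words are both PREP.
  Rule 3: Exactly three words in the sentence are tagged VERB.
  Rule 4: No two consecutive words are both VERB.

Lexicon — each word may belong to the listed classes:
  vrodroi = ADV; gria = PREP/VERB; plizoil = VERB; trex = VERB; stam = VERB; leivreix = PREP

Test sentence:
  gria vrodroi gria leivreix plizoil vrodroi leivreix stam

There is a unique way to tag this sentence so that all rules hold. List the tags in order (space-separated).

Candidates per position — 1:gria {PREP,VERB}; 2:vrodroi {ADV}; 3:gria {PREP,VERB}; 4:leivreix {PREP}; 5:plizoil {VERB}; 6:vrodroi {ADV}; 7:leivreix {PREP}; 8:stam {VERB}.
Word 1 cannot be VERB — rule 1 would then fail for every completion. It is PREP.
Word 3 cannot be PREP — rule 2 would then fail for every completion. It is VERB.
So the tagging must be: PREP ADV VERB PREP VERB ADV PREP VERB.
Checking: rule 1 holds; rule 2 holds; rule 3 holds; rule 4 holds.

PREP ADV VERB PREP VERB ADV PREP VERB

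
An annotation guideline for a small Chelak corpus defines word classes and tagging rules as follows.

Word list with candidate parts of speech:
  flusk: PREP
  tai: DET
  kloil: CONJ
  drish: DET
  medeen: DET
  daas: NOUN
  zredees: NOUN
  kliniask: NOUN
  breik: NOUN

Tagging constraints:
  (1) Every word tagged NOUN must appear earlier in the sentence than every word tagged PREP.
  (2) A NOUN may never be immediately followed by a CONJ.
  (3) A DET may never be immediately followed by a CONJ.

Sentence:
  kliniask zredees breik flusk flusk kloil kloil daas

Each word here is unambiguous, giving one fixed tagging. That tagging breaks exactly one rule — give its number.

Fixed tagging: NOUN NOUN NOUN PREP PREP CONJ CONJ NOUN.
Applying the rules: R1 ✗, R2 ✓, R3 ✓.
Only rule 1 fails.

1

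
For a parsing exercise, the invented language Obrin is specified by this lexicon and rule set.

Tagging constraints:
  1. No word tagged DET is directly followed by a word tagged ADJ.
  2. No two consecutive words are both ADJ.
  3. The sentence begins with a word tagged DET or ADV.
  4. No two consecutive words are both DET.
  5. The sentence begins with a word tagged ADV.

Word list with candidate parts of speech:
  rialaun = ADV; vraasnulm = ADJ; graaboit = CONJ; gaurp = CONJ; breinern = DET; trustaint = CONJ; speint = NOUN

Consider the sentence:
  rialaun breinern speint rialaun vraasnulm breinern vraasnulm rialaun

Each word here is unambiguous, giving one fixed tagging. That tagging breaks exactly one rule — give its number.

1

Fixed tagging: ADV DET NOUN ADV ADJ DET ADJ ADV.
Rule check: R1 violated, R2 holds, R3 holds, R4 holds, R5 holds.
Only rule 1 fails.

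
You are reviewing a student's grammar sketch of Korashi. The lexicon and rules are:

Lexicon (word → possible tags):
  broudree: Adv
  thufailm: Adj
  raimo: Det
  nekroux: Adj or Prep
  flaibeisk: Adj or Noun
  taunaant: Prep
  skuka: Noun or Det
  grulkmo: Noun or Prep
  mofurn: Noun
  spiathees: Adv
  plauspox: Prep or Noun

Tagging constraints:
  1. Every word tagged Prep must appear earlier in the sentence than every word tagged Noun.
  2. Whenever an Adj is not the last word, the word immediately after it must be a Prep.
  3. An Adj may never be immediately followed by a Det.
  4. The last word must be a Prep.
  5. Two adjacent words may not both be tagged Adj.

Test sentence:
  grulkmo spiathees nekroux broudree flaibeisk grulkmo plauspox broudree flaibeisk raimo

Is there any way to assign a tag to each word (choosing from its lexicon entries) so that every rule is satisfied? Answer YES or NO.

NO

Candidates per position — 1:grulkmo {Noun,Prep}; 2:spiathees {Adv}; 3:nekroux {Adj,Prep}; 4:broudree {Adv}; 5:flaibeisk {Adj,Noun}; 6:grulkmo {Noun,Prep}; 7:plauspox {Prep,Noun}; 8:broudree {Adv}; 9:flaibeisk {Adj,Noun}; 10:raimo {Det}.
Rule 4 cannot be satisfied by any choice of tags from the lexicon.
So there is no consistent tagging.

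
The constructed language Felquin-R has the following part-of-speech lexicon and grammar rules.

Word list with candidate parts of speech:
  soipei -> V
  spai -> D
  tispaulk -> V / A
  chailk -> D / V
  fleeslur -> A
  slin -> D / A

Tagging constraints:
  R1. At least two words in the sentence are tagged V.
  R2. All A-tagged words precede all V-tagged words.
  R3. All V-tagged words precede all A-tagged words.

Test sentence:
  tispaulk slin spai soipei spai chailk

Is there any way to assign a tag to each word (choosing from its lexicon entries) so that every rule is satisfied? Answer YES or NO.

Candidates per position — 1:tispaulk {V,A}; 2:slin {D,A}; 3:spai {D}; 4:soipei {V}; 5:spai {D}; 6:chailk {D,V}.
One satisfying assignment: V D D V D V.
Check: rule 1 holds; rule 2 holds; rule 3 holds.

YES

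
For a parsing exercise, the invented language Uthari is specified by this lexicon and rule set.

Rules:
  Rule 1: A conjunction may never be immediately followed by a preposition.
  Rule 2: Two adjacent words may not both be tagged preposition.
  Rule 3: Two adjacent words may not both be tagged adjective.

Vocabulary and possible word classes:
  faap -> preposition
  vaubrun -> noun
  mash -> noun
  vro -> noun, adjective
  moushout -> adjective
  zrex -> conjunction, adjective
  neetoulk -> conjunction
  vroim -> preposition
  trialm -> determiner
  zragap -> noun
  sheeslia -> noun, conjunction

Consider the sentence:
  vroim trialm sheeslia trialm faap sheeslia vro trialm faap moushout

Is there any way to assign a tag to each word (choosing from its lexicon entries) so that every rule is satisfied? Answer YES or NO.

YES

Candidates per position — 1:vroim {preposition}; 2:trialm {determiner}; 3:sheeslia {noun,conjunction}; 4:trialm {determiner}; 5:faap {preposition}; 6:sheeslia {noun,conjunction}; 7:vro {noun,adjective}; 8:trialm {determiner}; 9:faap {preposition}; 10:moushout {adjective}.
One satisfying assignment: preposition determiner noun determiner preposition noun noun determiner preposition adjective.
Check: rule 1 ✓; rule 2 ✓; rule 3 ✓.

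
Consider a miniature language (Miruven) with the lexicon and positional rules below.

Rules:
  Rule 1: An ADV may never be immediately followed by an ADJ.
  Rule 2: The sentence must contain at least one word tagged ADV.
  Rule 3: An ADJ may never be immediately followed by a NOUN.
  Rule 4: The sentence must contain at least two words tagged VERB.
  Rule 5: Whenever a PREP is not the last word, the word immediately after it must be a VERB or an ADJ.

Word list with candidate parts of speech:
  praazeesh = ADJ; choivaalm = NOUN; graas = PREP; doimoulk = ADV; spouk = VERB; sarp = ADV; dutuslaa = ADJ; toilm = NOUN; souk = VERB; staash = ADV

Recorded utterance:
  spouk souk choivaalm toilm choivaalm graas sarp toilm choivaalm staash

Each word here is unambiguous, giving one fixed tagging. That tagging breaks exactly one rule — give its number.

Fixed tagging: VERB VERB NOUN NOUN NOUN PREP ADV NOUN NOUN ADV.
Applying the rules: R1 pass, R2 pass, R3 pass, R4 pass, R5 fail.
Only rule 5 fails.

5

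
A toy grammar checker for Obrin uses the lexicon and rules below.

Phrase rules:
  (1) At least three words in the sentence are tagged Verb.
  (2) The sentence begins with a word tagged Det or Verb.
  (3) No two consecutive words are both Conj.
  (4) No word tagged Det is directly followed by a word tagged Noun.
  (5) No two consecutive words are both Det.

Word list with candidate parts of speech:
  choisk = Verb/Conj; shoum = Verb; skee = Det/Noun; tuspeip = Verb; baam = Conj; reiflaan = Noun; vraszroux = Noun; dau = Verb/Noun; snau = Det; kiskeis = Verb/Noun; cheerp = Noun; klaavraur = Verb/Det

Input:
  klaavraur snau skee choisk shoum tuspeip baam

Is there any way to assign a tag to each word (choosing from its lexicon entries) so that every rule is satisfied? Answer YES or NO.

Candidates per position — 1:klaavraur {Verb,Det}; 2:snau {Det}; 3:skee {Det,Noun}; 4:choisk {Verb,Conj}; 5:shoum {Verb}; 6:tuspeip {Verb}; 7:baam {Conj}.
Every candidate sequence violates at least one rule; no consistent tagging exists.

NO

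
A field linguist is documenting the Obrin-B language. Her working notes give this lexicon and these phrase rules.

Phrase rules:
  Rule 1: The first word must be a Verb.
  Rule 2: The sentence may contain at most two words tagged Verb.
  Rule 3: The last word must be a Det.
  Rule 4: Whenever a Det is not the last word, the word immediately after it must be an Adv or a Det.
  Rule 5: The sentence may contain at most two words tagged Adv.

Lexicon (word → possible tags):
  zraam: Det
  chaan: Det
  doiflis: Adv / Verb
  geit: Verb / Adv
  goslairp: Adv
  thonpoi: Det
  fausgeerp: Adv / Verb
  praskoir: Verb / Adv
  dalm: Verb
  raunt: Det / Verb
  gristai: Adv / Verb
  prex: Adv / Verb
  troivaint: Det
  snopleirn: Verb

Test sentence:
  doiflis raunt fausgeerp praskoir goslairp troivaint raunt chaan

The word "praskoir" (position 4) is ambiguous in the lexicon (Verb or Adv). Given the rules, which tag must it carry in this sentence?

Candidates per position — 1:doiflis {Adv,Verb}; 2:raunt {Det,Verb}; 3:fausgeerp {Adv,Verb}; 4:praskoir {Verb,Adv}; 5:goslairp {Adv}; 6:troivaint {Det}; 7:raunt {Det,Verb}; 8:chaan {Det}.
If word 1 were Adv, no tagging could satisfy rule 1; so word 1 is Verb.
If word 7 were Verb, no tagging could satisfy rule 4; so word 7 is Det.
Position 4: the remaining choice is settled jointly with positions 2, 3 — only Verb at position 4 is part of a tagging that satisfies every rule.
The unique satisfying tagging is: Verb Det Adv Verb Adv Det Det Det.
Check: rule 1 ✓; rule 2 ✓; rule 3 ✓; rule 4 ✓; rule 5 ✓.

Verb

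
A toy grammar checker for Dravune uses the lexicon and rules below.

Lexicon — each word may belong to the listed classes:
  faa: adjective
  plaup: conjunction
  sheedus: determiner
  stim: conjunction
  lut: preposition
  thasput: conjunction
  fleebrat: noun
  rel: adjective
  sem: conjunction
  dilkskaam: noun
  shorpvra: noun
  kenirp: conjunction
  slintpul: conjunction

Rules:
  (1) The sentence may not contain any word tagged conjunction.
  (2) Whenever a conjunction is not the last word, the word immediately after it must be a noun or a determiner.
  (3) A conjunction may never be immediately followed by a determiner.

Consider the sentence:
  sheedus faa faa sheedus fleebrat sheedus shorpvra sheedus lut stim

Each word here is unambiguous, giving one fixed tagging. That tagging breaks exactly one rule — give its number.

1

Fixed tagging: determiner adjective adjective determiner noun determiner noun determiner preposition conjunction.
Checking each rule: R1 fail, R2 pass, R3 pass.
Only rule 1 fails.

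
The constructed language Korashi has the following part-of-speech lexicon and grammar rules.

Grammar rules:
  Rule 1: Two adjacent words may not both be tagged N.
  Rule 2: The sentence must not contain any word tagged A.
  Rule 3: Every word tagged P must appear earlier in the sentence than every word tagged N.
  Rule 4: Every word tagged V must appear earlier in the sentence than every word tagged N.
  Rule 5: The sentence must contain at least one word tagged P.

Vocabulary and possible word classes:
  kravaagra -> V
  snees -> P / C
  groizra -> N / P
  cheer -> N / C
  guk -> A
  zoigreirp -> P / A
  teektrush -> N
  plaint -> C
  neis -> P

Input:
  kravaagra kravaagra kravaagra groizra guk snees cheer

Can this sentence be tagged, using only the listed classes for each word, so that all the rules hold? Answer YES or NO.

NO

Candidates per position — 1:kravaagra {V}; 2:kravaagra {V}; 3:kravaagra {V}; 4:groizra {N,P}; 5:guk {A}; 6:snees {P,C}; 7:cheer {N,C}.
Rule 2 cannot be satisfied by any choice of tags from the lexicon.
So there is no consistent tagging.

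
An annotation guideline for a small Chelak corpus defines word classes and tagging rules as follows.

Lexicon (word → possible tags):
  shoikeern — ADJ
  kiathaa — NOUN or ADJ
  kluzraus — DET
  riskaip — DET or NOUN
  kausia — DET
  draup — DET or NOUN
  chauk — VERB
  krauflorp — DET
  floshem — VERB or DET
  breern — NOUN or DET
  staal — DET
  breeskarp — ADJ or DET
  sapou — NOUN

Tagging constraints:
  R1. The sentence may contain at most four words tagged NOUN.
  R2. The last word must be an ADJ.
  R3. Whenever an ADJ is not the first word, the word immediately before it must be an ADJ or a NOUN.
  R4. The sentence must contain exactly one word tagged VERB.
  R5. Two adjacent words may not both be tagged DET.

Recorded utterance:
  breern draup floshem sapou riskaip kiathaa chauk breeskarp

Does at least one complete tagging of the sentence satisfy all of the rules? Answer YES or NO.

Candidates per position — 1:breern {NOUN,DET}; 2:draup {DET,NOUN}; 3:floshem {VERB,DET}; 4:sapou {NOUN}; 5:riskaip {DET,NOUN}; 6:kiathaa {NOUN,ADJ}; 7:chauk {VERB}; 8:breeskarp {ADJ,DET}.
Every candidate sequence violates at least one rule; no consistent tagging exists.

NO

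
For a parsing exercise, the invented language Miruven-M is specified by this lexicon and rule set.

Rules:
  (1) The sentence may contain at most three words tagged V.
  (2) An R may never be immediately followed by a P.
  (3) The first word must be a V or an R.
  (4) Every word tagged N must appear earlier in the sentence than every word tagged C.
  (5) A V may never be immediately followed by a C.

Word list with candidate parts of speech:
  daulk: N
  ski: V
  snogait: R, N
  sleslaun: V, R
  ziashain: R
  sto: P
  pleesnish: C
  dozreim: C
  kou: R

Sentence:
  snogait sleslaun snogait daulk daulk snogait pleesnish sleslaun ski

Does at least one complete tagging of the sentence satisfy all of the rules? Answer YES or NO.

YES

Candidates per position — 1:snogait {R,N}; 2:sleslaun {V,R}; 3:snogait {R,N}; 4:daulk {N}; 5:daulk {N}; 6:snogait {R,N}; 7:pleesnish {C}; 8:sleslaun {V,R}; 9:ski {V}.
One satisfying assignment: R R R N N R C R V.
Check: rule 1 ok; rule 2 ok; rule 3 ok; rule 4 ok; rule 5 ok.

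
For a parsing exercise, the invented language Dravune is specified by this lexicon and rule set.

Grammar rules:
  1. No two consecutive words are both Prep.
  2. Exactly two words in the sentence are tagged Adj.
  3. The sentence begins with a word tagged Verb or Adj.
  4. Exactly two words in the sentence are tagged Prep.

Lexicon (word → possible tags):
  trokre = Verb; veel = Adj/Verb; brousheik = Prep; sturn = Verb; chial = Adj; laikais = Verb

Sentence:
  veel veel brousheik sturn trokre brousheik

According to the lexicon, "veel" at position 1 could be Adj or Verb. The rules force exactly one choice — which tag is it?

Candidates per position — 1:veel {Adj,Verb}; 2:veel {Adj,Verb}; 3:brousheik {Prep}; 4:sturn {Verb}; 5:trokre {Verb}; 6:brousheik {Prep}.
Position 1: Verb is ruled out by rule 2; that leaves Adj.
Position 2: Verb is ruled out by rule 2; that leaves Adj.
The only consistent sequence is: Adj Adj Prep Verb Verb Prep.
Checking: rule 1 ✓; rule 2 ✓; rule 3 ✓; rule 4 ✓.

Adj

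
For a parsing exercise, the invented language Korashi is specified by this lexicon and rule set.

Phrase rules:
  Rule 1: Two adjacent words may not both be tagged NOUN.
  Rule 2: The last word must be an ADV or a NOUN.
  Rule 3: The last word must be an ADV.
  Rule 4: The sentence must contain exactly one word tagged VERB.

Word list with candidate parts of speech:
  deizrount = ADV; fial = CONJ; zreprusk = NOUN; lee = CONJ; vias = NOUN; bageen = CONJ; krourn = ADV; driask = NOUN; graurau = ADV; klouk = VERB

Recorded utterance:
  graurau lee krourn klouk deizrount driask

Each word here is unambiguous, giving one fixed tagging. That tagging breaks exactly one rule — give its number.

3

Fixed tagging: ADV CONJ ADV VERB ADV NOUN.
Rule check: R1 ok, R2 ok, R3 fails, R4 ok.
Only rule 3 fails.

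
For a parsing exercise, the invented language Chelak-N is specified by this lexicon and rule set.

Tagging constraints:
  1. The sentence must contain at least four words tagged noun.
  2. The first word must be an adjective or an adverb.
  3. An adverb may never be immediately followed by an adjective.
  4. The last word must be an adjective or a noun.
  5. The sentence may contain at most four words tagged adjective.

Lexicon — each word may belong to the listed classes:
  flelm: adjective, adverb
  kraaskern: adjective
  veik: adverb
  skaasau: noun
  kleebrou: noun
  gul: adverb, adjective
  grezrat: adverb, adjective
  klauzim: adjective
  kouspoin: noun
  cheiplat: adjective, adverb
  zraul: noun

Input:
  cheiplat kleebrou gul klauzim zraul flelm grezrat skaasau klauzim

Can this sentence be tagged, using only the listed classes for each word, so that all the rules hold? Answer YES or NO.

NO

Candidates per position — 1:cheiplat {adjective,adverb}; 2:kleebrou {noun}; 3:gul {adverb,adjective}; 4:klauzim {adjective}; 5:zraul {noun}; 6:flelm {adjective,adverb}; 7:grezrat {adverb,adjective}; 8:skaasau {noun}; 9:klauzim {adjective}.
Rule 1 cannot be satisfied by any choice of tags from the lexicon.
So there is no consistent tagging.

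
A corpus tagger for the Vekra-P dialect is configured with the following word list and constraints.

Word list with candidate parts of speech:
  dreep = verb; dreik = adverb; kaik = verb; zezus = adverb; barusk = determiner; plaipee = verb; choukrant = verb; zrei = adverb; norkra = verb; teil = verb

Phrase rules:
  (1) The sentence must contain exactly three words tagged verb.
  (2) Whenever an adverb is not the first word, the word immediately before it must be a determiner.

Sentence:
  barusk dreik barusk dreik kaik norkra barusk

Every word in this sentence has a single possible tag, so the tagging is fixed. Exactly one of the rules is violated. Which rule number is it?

Fixed tagging: determiner adverb determiner adverb verb verb determiner.
Rule check: R1 fail, R2 pass.
Only rule 1 fails.

1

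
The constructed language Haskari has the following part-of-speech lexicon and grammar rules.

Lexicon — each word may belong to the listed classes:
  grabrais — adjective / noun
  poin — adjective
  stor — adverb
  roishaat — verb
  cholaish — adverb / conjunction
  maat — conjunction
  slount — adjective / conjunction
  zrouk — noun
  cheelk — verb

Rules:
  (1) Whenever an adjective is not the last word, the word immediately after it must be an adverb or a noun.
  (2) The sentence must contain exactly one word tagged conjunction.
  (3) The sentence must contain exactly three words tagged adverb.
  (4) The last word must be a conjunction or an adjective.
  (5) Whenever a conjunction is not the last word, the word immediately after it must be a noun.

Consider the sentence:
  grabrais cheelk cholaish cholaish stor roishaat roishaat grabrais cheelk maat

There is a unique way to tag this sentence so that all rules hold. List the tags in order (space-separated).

Candidates per position — 1:grabrais {adjective,noun}; 2:cheelk {verb}; 3:cholaish {adverb,conjunction}; 4:cholaish {adverb,conjunction}; 5:stor {adverb}; 6:roishaat {verb}; 7:roishaat {verb}; 8:grabrais {adjective,noun}; 9:cheelk {verb}; 10:maat {conjunction}.
Position 1: adjective is ruled out by rule 1; that leaves noun.
Position 3: conjunction is ruled out by rule 2; that leaves adverb.
Position 4: conjunction is ruled out by rule 2; that leaves adverb.
Position 8: adjective is ruled out by rule 1; that leaves noun.
The only consistent sequence is: noun verb adverb adverb adverb verb verb noun verb conjunction.
Checking: rule 1 ✓; rule 2 ✓; rule 3 ✓; rule 4 ✓; rule 5 ✓.

noun verb adverb adverb adverb verb verb noun verb conjunction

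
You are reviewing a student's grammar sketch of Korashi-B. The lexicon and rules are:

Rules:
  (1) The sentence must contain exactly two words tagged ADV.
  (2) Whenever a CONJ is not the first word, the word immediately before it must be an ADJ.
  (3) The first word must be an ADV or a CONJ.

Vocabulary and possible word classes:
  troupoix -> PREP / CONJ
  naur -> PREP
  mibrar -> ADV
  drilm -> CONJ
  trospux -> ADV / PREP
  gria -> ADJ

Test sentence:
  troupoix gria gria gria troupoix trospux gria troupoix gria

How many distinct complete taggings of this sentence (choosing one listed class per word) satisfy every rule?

Candidates per position — 1:troupoix {PREP,CONJ}; 2:gria {ADJ}; 3:gria {ADJ}; 4:gria {ADJ}; 5:troupoix {PREP,CONJ}; 6:trospux {ADV,PREP}; 7:gria {ADJ}; 8:troupoix {PREP,CONJ}; 9:gria {ADJ}.
There are 16 candidate sequences in total.
Rule 1 cannot be satisfied by any choice of tags from the lexicon.
So there is no consistent tagging.
Count = 0.

0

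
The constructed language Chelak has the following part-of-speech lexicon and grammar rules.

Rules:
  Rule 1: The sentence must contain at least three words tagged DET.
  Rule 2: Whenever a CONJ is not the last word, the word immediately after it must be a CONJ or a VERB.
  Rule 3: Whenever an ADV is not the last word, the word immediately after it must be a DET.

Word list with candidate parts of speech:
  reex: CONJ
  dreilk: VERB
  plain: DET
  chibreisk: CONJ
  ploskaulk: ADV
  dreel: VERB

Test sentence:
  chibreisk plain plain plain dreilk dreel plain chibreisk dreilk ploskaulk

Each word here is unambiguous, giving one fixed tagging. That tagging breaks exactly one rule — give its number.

Fixed tagging: CONJ DET DET DET VERB VERB DET CONJ VERB ADV.
Applying the rules: R1 ok, R2 fails, R3 ok.
Only rule 2 fails.

2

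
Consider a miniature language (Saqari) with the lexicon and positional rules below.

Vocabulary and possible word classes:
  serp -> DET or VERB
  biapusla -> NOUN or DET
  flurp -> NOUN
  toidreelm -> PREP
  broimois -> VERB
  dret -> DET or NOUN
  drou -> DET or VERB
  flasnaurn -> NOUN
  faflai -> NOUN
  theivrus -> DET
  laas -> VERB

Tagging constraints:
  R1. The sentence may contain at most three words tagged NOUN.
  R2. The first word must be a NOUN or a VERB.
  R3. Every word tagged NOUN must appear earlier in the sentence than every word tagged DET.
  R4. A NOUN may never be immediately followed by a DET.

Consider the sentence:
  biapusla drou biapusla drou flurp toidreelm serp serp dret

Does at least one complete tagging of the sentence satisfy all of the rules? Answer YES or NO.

Candidates per position — 1:biapusla {NOUN,DET}; 2:drou {DET,VERB}; 3:biapusla {NOUN,DET}; 4:drou {DET,VERB}; 5:flurp {NOUN}; 6:toidreelm {PREP}; 7:serp {DET,VERB}; 8:serp {DET,VERB}; 9:dret {DET,NOUN}.
One satisfying assignment: NOUN VERB NOUN VERB NOUN PREP VERB VERB DET.
Checking: rule 1 satisfied; rule 2 satisfied; rule 3 satisfied; rule 4 satisfied.

YES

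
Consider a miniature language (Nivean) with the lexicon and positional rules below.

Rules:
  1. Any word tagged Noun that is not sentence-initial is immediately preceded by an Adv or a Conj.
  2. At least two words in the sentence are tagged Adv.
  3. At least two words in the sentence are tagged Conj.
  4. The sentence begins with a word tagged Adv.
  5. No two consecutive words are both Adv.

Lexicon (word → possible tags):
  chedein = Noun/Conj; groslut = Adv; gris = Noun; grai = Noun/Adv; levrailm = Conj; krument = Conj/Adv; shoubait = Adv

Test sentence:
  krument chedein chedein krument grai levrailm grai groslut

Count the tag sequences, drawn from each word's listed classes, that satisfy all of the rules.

9

Candidates per position — 1:krument {Conj,Adv}; 2:chedein {Noun,Conj}; 3:chedein {Noun,Conj}; 4:krument {Conj,Adv}; 5:grai {Noun,Adv}; 6:levrailm {Conj}; 7:grai {Noun,Adv}; 8:groslut {Adv}.
There are 64 candidate sequences in total.
Checking each against the rules leaves 9 sequences.
Count = 9.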